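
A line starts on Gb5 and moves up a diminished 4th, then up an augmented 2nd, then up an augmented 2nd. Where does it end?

E6

Gb5 up a diminished fourth → Cbb6 (4 semitones).
Cbb6 up an augmented second → Db6 (3 semitones).
An augmented second up from Db6 is E6.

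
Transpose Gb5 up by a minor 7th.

Seven letter names up from G: F.
A minor seventh spans 10 semitones, so from Gb5 the target pitch is Fb6.

Fb6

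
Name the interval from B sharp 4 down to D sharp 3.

Descending from B#4 to D#3 is the same interval as ascending D#3 to B#4.
D to B spans six letter names (D-E-F-G-A-B), plus an octave — that makes it a thirteenth of some quality.
D#3 to B#4 is 21 semitones, matching the major thirteenth exactly, so the quality is major.
(Equivalently, a compound major sixth: a major sixth plus an octave.)

major thirteenth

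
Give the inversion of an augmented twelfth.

diminished 4th

First reduce the compound augmented twelfth to its simple form, an augmented fifth.
Inverted interval numbers add to nine, so a fifth pairs with a fourth (5 + 4 = 9).
Quality inverts too: augmented becomes diminished. That makes the inversion a diminished fourth.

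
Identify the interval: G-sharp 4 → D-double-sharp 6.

augmented 12th

G to D spans five letter names (G-A-B-C-D), plus an octave — that makes it a twelfth of some quality.
The perfect twelfth is 19 semitones; here we have 20, one semitone wider: augmented.
(Equivalently, a compound augmented fifth: an augmented fifth plus an octave.)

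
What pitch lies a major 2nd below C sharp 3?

B 2

The second takes the letter from C down to B.
A major second spans 2 semitones, so from C#3 the target pitch is B2.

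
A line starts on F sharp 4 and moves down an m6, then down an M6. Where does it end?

Down a minor sixth from F#4: A#3 (8 semitones down).
A major sixth down from A#3 is C#3.

C sharp 3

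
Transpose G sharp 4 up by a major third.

B sharp 4

The third takes the letter from G up to B.
Moving 4 semitones up from G#4 (the size of a major third) reaches B#4.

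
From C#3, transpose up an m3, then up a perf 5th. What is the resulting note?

A minor third up from C#3 is E3.
A perfect fifth up from E3 is B3.

B3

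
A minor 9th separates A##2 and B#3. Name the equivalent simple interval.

Each octave removed subtracts seven from the number: 9 − 7 = 2.
So a minor ninth is an octave plus a minor second. The quality is unchanged.

minor second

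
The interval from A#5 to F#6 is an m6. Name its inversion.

major third

The rule of nine gives the new number: 9 − 6 = 3, so a sixth becomes a third.
Quality inverts too: minor becomes major. That makes the inversion a major third.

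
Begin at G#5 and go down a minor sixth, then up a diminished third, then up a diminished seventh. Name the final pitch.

A minor sixth down from G#5 is B#4.
B#4 up a diminished third → D5 (2 semitones).
Up a diminished seventh from D5: Cb6 (9 semitones up).

Cb6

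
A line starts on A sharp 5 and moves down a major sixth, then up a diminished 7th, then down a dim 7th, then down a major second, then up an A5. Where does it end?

A major sixth down from A#5 is C#5.
C#5 up a diminished seventh → Bb5 (9 semitones).
A diminished seventh down from Bb5 is C#5.
A major second down from C#5 is B4.
B4 up an augmented fifth → F##5 (8 semitones).

F double-sharp 5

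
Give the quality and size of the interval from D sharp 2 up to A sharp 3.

perfect twelfth

D to A spans five letter names (D-E-F-G-A), plus an octave, so the interval is some kind of twelfth.
The perfect twelfth spans 19 semitones, and D#2 to A#3 is exactly 19 semitones — so this is a perfect twelfth.
(Equivalently, a compound perfect fifth: a perfect fifth plus an octave.)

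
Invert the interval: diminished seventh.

augmented second

Inverted interval numbers add to nine, so a seventh pairs with a second (7 + 2 = 9).
Quality inverts too: diminished becomes augmented. That makes the inversion an augmented second.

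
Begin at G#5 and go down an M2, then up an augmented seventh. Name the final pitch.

E##6

Down a major second from G#5: F#5 (2 semitones down).
Up an augmented seventh from F#5: E##6 (12 semitones up).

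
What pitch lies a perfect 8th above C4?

The letter stays C (same as the start), shifted an octave up.
A perfect octave spans 12 semitones, so from C4 the target pitch is C5.

C5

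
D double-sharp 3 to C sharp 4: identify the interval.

D to C spans seven letter names (D-E-F-G-A-B-C) — that makes it a seventh of some quality.
D##3 to C#4 spans 9 semitones — two semitones narrower than the major seventh (11) — giving a diminished seventh.

diminished seventh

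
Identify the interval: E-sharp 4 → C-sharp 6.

minor 13th

E to C spans six letter names (E-F-G-A-B-C), plus an octave: a thirteenth.
A major thirteenth would be 21 semitones, but E#4 to C#6 is 20 — one semitone narrower, making it a minor thirteenth.
(Equivalently, a compound minor sixth: a minor sixth plus an octave.)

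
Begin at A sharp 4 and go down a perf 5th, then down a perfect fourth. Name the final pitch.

A perfect fifth down from A#4 is D#4.
D#4 down a perfect fourth → A#3 (5 semitones).

A sharp 3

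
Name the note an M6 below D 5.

Six letter names down from D: F.
Moving 9 semitones down from D5 (the size of a major sixth) reaches F4.

F 4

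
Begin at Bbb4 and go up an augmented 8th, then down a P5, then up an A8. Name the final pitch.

Up an augmented octave from Bbb4: Bb5 (13 semitones up).
A perfect fifth down from Bb5 is Eb5.
Eb5 up an augmented octave → E6 (13 semitones).

E6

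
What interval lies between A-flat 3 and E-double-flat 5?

d12

A to E spans five letter names (A-B-C-D-E), plus an octave: a twelfth.
A perfect twelfth would be 19 semitones; Ab3 to Ebb5 is 18, one semitone narrower, so the interval is diminished.
(Equivalently, a compound diminished fifth: a diminished fifth plus an octave.)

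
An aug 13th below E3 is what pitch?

Counting six letter names plus an octave down from E lands on G.
An augmented thirteenth spans 22 semitones, so from E3 the target pitch is Gb1.

Gb1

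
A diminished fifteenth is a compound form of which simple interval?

Take out an octave (7 from the number): 15 − 7 = 8.
That makes a diminished fifteenth a compound diminished octave — an octave plus a diminished octave.

d8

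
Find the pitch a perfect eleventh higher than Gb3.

Cb5

Counting four letter names plus an octave up from G lands on C.
A perfect eleventh is 17 semitones; 17 semitones up from Gb3 gives Cb5.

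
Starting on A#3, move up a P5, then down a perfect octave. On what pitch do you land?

E#3

Up a perfect fifth from A#3: E#4 (7 semitones up).
A perfect octave down from E#4 is E#3.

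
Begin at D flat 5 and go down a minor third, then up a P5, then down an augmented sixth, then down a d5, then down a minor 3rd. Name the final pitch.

Down a minor third from Db5: Bb4 (3 semitones down).
Up a perfect fifth from Bb4: F5 (7 semitones up).
F5 down an augmented sixth → Abb4 (10 semitones).
Down a diminished fifth from Abb4: Db4 (6 semitones down).
Down a minor third from Db4: Bb3 (3 semitones down).

B flat 3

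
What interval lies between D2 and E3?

D to E spans two letter names (D-E), plus an octave, so the interval is some kind of ninth.
The major ninth spans 14 semitones, and D2 to E3 is exactly 14 semitones — so this is a major ninth.
(Equivalently, a compound major second: a major second plus an octave.)

major ninth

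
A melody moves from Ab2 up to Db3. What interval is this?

perfect fourth

A to D spans four letter names (A-B-C-D): a fourth.
Ab2 to Db3 is 5 semitones, matching the perfect fourth exactly, so the quality is perfect.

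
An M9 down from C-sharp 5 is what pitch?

B 3

Two letters down from C (plus an octave) reaches B.
A major ninth spans 14 semitones, so from C#5 the target pitch is B3.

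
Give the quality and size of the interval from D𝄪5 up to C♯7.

diminished fourteenth

D to C spans seven letter names (D-E-F-G-A-B-C), plus an octave: a fourteenth.
The major fourteenth is 23 semitones; here we have 21, two semitones narrower: diminished.
(Equivalently, a compound diminished seventh: a diminished seventh plus an octave.)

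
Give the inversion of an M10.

m6

First reduce the compound major tenth to its simple form, a major third.
The rule of nine gives the new number: 9 − 3 = 6, so a third becomes a sixth.
The quality also flips — major becomes minor — giving a minor sixth.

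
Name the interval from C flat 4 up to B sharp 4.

C to B spans seven letter names (C-D-E-F-G-A-B) — that makes it a seventh of some quality.
Cb4 to B#4 spans 13 semitones — two semitones wider than the major seventh (11) — giving a doubly augmented seventh.

AA7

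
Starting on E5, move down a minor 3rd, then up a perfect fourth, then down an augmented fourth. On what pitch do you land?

C5

A minor third down from E5 is C#5.
C#5 up a perfect fourth → F#5 (5 semitones).
An augmented fourth down from F#5 is C5.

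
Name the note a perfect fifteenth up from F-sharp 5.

The letter stays F (same as the start), shifted two octaves up.
A perfect fifteenth is 24 semitones; 24 semitones up from F#5 gives F#7.

F-sharp 7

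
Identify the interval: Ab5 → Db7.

P11

A to D spans four letter names (A-B-C-D), plus an octave, so the interval is some kind of eleventh.
Ab5 to Db7 is 17 semitones, matching the perfect eleventh exactly, so the quality is perfect.
(Equivalently, a compound perfect fourth: a perfect fourth plus an octave.)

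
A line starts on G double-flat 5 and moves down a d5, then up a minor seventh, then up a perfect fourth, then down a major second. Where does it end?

A diminished fifth down from Gbb5 is Cb5.
A minor seventh up from Cb5 is Bbb5.
A perfect fourth up from Bbb5 is Ebb6.
A major second down from Ebb6 is Dbb6.

D double-flat 6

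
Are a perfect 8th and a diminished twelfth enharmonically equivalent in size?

A perfect octave is 12 semitones but a diminished twelfth is 18 semitones — different sizes.

No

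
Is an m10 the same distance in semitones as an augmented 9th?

Both span 15 semitones: a minor tenth and an augmented ninth are the same chromatic distance.

Yes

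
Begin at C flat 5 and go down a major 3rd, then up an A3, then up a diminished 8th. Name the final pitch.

C flat 6

Cb5 down a major third → Abb4 (4 semitones).
Abb4 up an augmented third → C5 (5 semitones).
C5 up a diminished octave → Cb6 (11 semitones).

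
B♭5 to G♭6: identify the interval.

B to G spans six letter names (B-C-D-E-F-G): a sixth.
At 8 semitones, Bb5→Gb6 falls one short of a major sixth: minor.

m6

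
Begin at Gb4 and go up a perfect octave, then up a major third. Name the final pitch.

Bb5

A perfect octave up from Gb4 is Gb5.
Up a major third from Gb5: Bb5 (4 semitones up).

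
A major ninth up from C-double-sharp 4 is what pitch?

D-double-sharp 5

Two letters up from C (plus an octave) reaches D.
A major ninth spans 14 semitones, so from C##4 the target pitch is D##5.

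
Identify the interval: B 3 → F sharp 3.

perfect 4th

Descending from B3 to F#3 is the same interval as ascending F#3 to B3.
F to B spans four letter names (F-G-A-B) — that makes it a fourth of some quality.
The perfect fourth spans 5 semitones, and F#3 to B3 is exactly 5 semitones — so this is a perfect fourth.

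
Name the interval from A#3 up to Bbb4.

doubly diminished ninth

A to B spans two letter names (A-B), plus an octave: a ninth.
The major ninth is 14 semitones; here we have 11, three semitones narrower: doubly diminished.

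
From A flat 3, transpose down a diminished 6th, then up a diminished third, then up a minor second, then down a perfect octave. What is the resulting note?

A diminished sixth down from Ab3 is C#3.
C#3 up a diminished third → Eb3 (2 semitones).
A minor second up from Eb3 is Fb3.
A perfect octave down from Fb3 is Fb2.

F flat 2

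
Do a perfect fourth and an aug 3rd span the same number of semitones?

Both span 5 semitones: a perfect fourth and an augmented third are the same chromatic distance.

Yes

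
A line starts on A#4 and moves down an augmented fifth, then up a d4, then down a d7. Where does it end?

A3

An augmented fifth down from A#4 is D4.
A diminished fourth up from D4 is Gb4.
Gb4 down a diminished seventh → A3 (9 semitones).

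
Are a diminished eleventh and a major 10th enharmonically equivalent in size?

Both span 16 semitones: a diminished eleventh and a major tenth are the same chromatic distance.

Yes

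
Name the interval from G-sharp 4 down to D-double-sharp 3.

Descending from G#4 to D##3 is the same interval as ascending D##3 to G#4.
D to G spans four letter names (D-E-F-G), plus an octave, so the interval is some kind of eleventh.
A perfect eleventh would be 17 semitones; D##3 to G#4 is 16, one semitone narrower, so the interval is diminished.
(Equivalently, a compound diminished fourth: a diminished fourth plus an octave.)

diminished eleventh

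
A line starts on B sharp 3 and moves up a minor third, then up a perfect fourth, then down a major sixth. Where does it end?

B 3

B#3 up a minor third → D#4 (3 semitones).
Up a perfect fourth from D#4: G#4 (5 semitones up).
G#4 down a major sixth → B3 (9 semitones).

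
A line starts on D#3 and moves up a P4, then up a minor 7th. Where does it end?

F#4

D#3 up a perfect fourth → G#3 (5 semitones).
G#3 up a minor seventh → F#4 (10 semitones).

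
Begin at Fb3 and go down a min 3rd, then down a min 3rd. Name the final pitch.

A minor third down from Fb3 is Db3.
Db3 down a minor third → Bb2 (3 semitones).

Bb2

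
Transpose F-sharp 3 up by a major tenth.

The tenth's letter: F up three letter names plus an octave → A.
Moving 16 semitones up from F#3 (the size of a major tenth) reaches A#4.

A-sharp 4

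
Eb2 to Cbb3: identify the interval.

diminished sixth

E to C spans six letter names (E-F-G-A-B-C), so the interval is some kind of sixth.
A major sixth would be 9 semitones; Eb2 to Cbb3 is 7, two semitones narrower, so the interval is diminished.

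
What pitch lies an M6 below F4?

Six letter names down from F: A.
A major sixth spans 9 semitones, so from F4 the target pitch is Ab3.

Ab3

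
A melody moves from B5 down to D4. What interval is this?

major 13th

Descending from B5 to D4 is the same interval as ascending D4 to B5.
D to B spans six letter names (D-E-F-G-A-B), plus an octave, so the interval is some kind of thirteenth.
Counting semitones, D4→B5 is 21, which is the major thirteenth.
(Equivalently, a compound major sixth: a major sixth plus an octave.)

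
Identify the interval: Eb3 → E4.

A8

E to E is the same letter name, plus an octave, so the interval is some kind of octave.
The perfect octave is 12 semitones; here we have 13, one semitone wider: augmented.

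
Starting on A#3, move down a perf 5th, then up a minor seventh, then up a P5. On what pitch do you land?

A perfect fifth down from A#3 is D#3.
Up a minor seventh from D#3: C#4 (10 semitones up).
A perfect fifth up from C#4 is G#4.

G#4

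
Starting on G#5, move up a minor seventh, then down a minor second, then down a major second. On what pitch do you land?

Up a minor seventh from G#5: F#6 (10 semitones up).
Down a minor second from F#6: E#6 (1 semitone down).
A major second down from E#6 is D#6.

D#6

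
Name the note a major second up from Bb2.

The second takes the letter from B up to C.
Moving 2 semitones up from Bb2 (the size of a major second) reaches C3.

C3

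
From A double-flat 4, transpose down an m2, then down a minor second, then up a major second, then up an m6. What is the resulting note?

E flat 5

Abb4 down a minor second → Gb4 (1 semitone).
Down a minor second from Gb4: F4 (1 semitone down).
Up a major second from F4: G4 (2 semitones up).
Up a minor sixth from G4: Eb5 (8 semitones up).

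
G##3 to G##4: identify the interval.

perfect 8th

G to G is the same letter name, plus an octave: an octave.
The perfect octave spans 12 semitones, and G##3 to G##4 is exactly 12 semitones — so this is a perfect octave.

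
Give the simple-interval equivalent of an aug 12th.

augmented fifth

Take out an octave (7 from the number): 12 − 7 = 5.
That makes an augmented twelfth a compound augmented fifth — an octave plus an augmented fifth.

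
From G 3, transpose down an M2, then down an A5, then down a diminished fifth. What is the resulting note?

Down a major second from G3: F3 (2 semitones down).
An augmented fifth down from F3 is Bbb2.
Down a diminished fifth from Bbb2: Eb2 (6 semitones down).

E flat 2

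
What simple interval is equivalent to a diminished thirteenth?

diminished 6th

Each octave removed subtracts seven from the number: 13 − 7 = 6.
Quality carries through unchanged, so the simple form is a diminished sixth.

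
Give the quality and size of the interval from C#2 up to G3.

diminished 12th

C to G spans five letter names (C-D-E-F-G), plus an octave, so the interval is some kind of twelfth.
A perfect twelfth would be 19 semitones; C#2 to G3 is 18, one semitone narrower, so the interval is diminished.
(Equivalently, a compound diminished fifth: a diminished fifth plus an octave.)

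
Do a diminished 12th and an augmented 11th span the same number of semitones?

A diminished twelfth spans 18 semitones, and an augmented eleventh also spans 18 semitones — they're enharmonic.

Yes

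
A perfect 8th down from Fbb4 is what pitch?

For an octave the letter name doesn't change: still F, an octave down.
Moving 12 semitones down from Fbb4 (the size of a perfect octave) reaches Fbb3.

Fbb3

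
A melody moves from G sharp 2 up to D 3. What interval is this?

G to D spans five letter names (G-A-B-C-D): a fifth.
A perfect fifth would be 7 semitones; G#2 to D3 is 6, one semitone narrower, so the interval is diminished.

diminished 5th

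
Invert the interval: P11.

perfect 5th

First reduce the compound perfect eleventh to its simple form, a perfect fourth.
Interval numbers invert to sum to nine: 4 + 5 = 9, so a fourth inverts to a fifth.
And perfect stays perfect under inversion, so we get a perfect fifth.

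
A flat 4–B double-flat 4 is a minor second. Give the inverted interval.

Interval numbers invert to sum to nine: 2 + 7 = 9, so a second inverts to a seventh.
The quality also flips — minor becomes major — giving a major seventh.

major seventh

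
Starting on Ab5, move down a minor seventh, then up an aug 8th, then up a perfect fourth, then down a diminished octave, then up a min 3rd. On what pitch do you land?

A minor seventh down from Ab5 is Bb4.
Up an augmented octave from Bb4: B5 (13 semitones up).
A perfect fourth up from B5 is E6.
Down a diminished octave from E6: E#5 (11 semitones down).
E#5 up a minor third → G#5 (3 semitones).

G#5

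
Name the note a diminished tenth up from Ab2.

Three letters up from A (plus an octave) reaches C.
A diminished tenth spans 14 semitones, so from Ab2 the target pitch is Cbb4.

Cbb4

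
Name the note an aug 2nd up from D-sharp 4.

E-double-sharp 4

Two letter names up from D: E.
An augmented second spans 3 semitones, so from D#4 the target pitch is E##4.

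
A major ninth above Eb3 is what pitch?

F4

Two letters up from E (plus an octave) reaches F.
A major ninth is 14 semitones; 14 semitones up from Eb3 gives F4.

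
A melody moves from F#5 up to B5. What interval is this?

perfect fourth

F to B spans four letter names (F-G-A-B): a fourth.
The perfect fourth spans 5 semitones, and F#5 to B5 is exactly 5 semitones — so this is a perfect fourth.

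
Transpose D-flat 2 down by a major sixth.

The sixth takes the letter from D down to F.
A major sixth spans 9 semitones, so from Db2 the target pitch is Fb1.

F-flat 1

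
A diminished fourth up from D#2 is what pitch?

G2

Four letter names up from D: G.
Moving 4 semitones up from D#2 (the size of a diminished fourth) reaches G2.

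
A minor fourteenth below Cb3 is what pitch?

Seven letters down from C (plus an octave) reaches D.
Moving 22 semitones down from Cb3 (the size of a minor fourteenth) reaches Db1.

Db1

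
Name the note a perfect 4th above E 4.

A 4

The fourth takes the letter from E up to A.
A perfect fourth is 5 semitones; 5 semitones up from E4 gives A4.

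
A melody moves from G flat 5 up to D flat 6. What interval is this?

G to D spans five letter names (G-A-B-C-D): a fifth.
The perfect fifth spans 7 semitones, and Gb5 to Db6 is exactly 7 semitones — so this is a perfect fifth.

perfect fifth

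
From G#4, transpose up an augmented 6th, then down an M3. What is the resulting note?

G#4 up an augmented sixth → E##5 (10 semitones).
Down a major third from E##5: C##5 (4 semitones down).

C##5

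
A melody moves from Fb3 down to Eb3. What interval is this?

Descending from Fb3 to Eb3 is the same interval as ascending Eb3 to Fb3.
E to F spans two letter names (E-F), so the interval is some kind of second.
Eb3 to Fb3 is 1 semitone, a half step short of the major second (2), so this is minor.

minor second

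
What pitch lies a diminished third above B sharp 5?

D 6

Three letter names up from B: D.
A diminished third spans 2 semitones, so from B#5 the target pitch is D6.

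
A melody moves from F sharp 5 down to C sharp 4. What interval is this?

perfect eleventh

Descending from F#5 to C#4 is the same interval as ascending C#4 to F#5.
C to F spans four letter names (C-D-E-F), plus an octave — that makes it an eleventh of some quality.
C#4 to F#5 is 17 semitones, matching the perfect eleventh exactly, so the quality is perfect.
(Equivalently, a compound perfect fourth: a perfect fourth plus an octave.)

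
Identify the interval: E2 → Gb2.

d3

E to G spans three letter names (E-F-G) — that makes it a third of some quality.
The major third is 4 semitones; here we have 2, two semitones narrower: diminished.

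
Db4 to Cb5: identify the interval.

D to C spans seven letter names (D-E-F-G-A-B-C): a seventh.
Db4 to Cb5 is 10 semitones, a half step short of the major seventh (11), so this is minor.

minor 7th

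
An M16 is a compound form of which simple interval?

Take out 2 octaves (14 from the number): 16 − 14 = 2.
Quality carries through unchanged, so the simple form is a major second.

major second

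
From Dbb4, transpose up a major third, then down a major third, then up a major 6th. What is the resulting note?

A major third up from Dbb4 is Fb4.
A major third down from Fb4 is Dbb4.
Up a major sixth from Dbb4: Bbb4 (9 semitones up).

Bbb4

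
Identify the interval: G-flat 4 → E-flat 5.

G to E spans six letter names (G-A-B-C-D-E), so the interval is some kind of sixth.
Gb4 to Eb5 is 9 semitones, matching the major sixth exactly, so the quality is major.

M6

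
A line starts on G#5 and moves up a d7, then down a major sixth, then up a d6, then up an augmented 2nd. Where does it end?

Gb6

G#5 up a diminished seventh → F6 (9 semitones).
Down a major sixth from F6: Ab5 (9 semitones down).
Ab5 up a diminished sixth → Fbb6 (7 semitones).
Fbb6 up an augmented second → Gb6 (3 semitones).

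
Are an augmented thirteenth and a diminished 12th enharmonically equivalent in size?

An augmented thirteenth is 22 semitones but a diminished twelfth is 18 semitones — different sizes.

No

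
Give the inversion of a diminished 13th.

A3

First reduce the compound diminished thirteenth to its simple form, a diminished sixth.
Interval numbers invert to sum to nine: 6 + 3 = 9, so a sixth inverts to a third.
Quality inverts too: diminished becomes augmented. That makes the inversion an augmented third.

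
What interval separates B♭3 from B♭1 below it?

Descending from Bb3 to Bb1 is the same interval as ascending Bb1 to Bb3.
B to B is the same letter name, plus 2 octaves, so the interval is some kind of fifteenth.
Bb1 to Bb3 is 24 semitones, matching the perfect fifteenth exactly, so the quality is perfect.
(Equivalently, a compound perfect octave: a perfect octave plus an octave.)

perfect 15th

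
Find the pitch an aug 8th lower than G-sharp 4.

An octave keeps the letter name G, an octave down from G.
An augmented octave spans 13 semitones, so from G#4 the target pitch is G3.

G 3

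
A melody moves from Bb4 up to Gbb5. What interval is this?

diminished sixth

B to G spans six letter names (B-C-D-E-F-G) — that makes it a sixth of some quality.
The major sixth is 9 semitones; here we have 7, two semitones narrower: diminished.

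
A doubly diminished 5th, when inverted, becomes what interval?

doubly augmented 4th

The rule of nine gives the new number: 9 − 5 = 4, so a fifth becomes a fourth.
And doubly diminished becomes doubly augmented under inversion, so we get a doubly augmented fourth.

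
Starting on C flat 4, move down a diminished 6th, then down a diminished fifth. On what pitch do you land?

A sharp 2

Down a diminished sixth from Cb4: E3 (7 semitones down).
E3 down a diminished fifth → A#2 (6 semitones).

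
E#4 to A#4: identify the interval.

E to A spans four letter names (E-F-G-A), so the interval is some kind of fourth.
Counting semitones, E#4→A#4 is 5, which is the perfect fourth.

perfect 4th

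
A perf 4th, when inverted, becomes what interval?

perfect fifth

Inverted interval numbers add to nine, so a fourth pairs with a fifth (4 + 5 = 9).
Quality inverts too: perfect stays perfect. That makes the inversion a perfect fifth.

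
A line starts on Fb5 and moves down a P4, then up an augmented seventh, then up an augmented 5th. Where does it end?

Fb5 down a perfect fourth → Cb5 (5 semitones).
An augmented seventh up from Cb5 is B5.
B5 up an augmented fifth → F##6 (8 semitones).

F##6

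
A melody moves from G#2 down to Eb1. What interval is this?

augmented tenth

Descending from G#2 to Eb1 is the same interval as ascending Eb1 to G#2.
E to G spans three letter names (E-F-G), plus an octave, so the interval is some kind of tenth.
Eb1 to G#2 spans 17 semitones — one semitone wider than the major tenth (16) — giving an augmented tenth.
(Equivalently, a compound augmented third: an augmented third plus an octave.)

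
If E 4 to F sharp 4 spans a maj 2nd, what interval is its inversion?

minor seventh

The rule of nine gives the new number: 9 − 2 = 7, so a second becomes a seventh.
The quality also flips — major becomes minor — giving a minor seventh.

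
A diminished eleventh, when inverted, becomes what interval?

augmented 5th

First reduce the compound diminished eleventh to its simple form, a diminished fourth.
Interval numbers invert to sum to nine: 4 + 5 = 9, so a fourth inverts to a fifth.
The quality also flips — diminished becomes augmented — giving an augmented fifth.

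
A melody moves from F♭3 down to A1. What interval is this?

Descending from Fb3 to A1 is the same interval as ascending A1 to Fb3.
A to F spans six letter names (A-B-C-D-E-F), plus an octave: a thirteenth.
A major thirteenth would be 21 semitones; A1 to Fb3 is 19, two semitones narrower, so the interval is diminished.
(Equivalently, a compound diminished sixth: a diminished sixth plus an octave.)

diminished 13th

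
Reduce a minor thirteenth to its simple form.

m6

Subtracting seven from the interval number removes an octave: 13 − 7 = 6.
So a minor thirteenth is an octave plus a minor sixth. The quality is unchanged.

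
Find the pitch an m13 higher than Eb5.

The thirteenth's letter: E up six letter names plus an octave → C.
Moving 20 semitones up from Eb5 (the size of a minor thirteenth) reaches Cb7.

Cb7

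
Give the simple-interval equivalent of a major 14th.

major 7th

Take out an octave (7 from the number): 14 − 7 = 7.
So a major fourteenth is an octave plus a major seventh. The quality is unchanged.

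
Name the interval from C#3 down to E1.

major 13th

Descending from C#3 to E1 is the same interval as ascending E1 to C#3.
E to C spans six letter names (E-F-G-A-B-C), plus an octave — that makes it a thirteenth of some quality.
Counting semitones, E1→C#3 is 21, which is the major thirteenth.
(Equivalently, a compound major sixth: a major sixth plus an octave.)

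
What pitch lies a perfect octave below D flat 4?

D flat 3

An octave keeps the letter name D, an octave down from D.
A perfect octave is 12 semitones; 12 semitones down from Db4 gives Db3.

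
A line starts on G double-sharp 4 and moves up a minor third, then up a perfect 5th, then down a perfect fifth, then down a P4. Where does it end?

F double-sharp 4

Up a minor third from G##4: B#4 (3 semitones up).
Up a perfect fifth from B#4: F##5 (7 semitones up).
Down a perfect fifth from F##5: B#4 (7 semitones down).
A perfect fourth down from B#4 is F##4.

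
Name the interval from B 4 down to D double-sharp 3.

diminished thirteenth

Descending from B4 to D##3 is the same interval as ascending D##3 to B4.
D to B spans six letter names (D-E-F-G-A-B), plus an octave, so the interval is some kind of thirteenth.
D##3 to B4 spans 19 semitones — two semitones narrower than the major thirteenth (21) — giving a diminished thirteenth.
(Equivalently, a compound diminished sixth: a diminished sixth plus an octave.)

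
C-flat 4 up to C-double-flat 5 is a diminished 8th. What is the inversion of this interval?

Interval numbers invert to sum to nine: 8 + 1 = 9, so an octave inverts to a unison.
Quality inverts too: diminished becomes augmented. That makes the inversion an augmented unison.

augmented unison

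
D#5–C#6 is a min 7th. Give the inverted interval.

Interval numbers invert to sum to nine: 7 + 2 = 9, so a seventh inverts to a second.
And minor becomes major under inversion, so we get a major second.

major second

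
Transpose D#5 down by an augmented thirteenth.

Counting six letter names plus an octave down from D lands on F.
Moving 22 semitones down from D#5 (the size of an augmented thirteenth) reaches F3.

F3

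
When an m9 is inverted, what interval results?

First reduce the compound minor ninth to its simple form, a minor second.
The rule of nine gives the new number: 9 − 2 = 7, so a second becomes a seventh.
Quality inverts too: minor becomes major. That makes the inversion a major seventh.

major 7th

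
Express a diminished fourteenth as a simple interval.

diminished seventh

Take out an octave (7 from the number): 14 − 7 = 7.
That makes a diminished fourteenth a compound diminished seventh — an octave plus a diminished seventh.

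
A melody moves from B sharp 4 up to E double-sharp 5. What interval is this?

B to E spans four letter names (B-C-D-E) — that makes it a fourth of some quality.
A perfect fourth would be 5 semitones; B#4 to E##5 is 6, one semitone wider, so the interval is augmented.

augmented fourth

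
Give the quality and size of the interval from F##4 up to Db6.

F to D spans six letter names (F-G-A-B-C-D), plus an octave: a thirteenth.
F##4 to Db6 spans 18 semitones — three semitones narrower than the major thirteenth (21) — giving a doubly diminished thirteenth.
(Equivalently, a compound doubly diminished sixth: a doubly diminished sixth plus an octave.)

doubly diminished 13th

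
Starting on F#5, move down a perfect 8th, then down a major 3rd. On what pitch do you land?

D4

F#5 down a perfect octave → F#4 (12 semitones).
A major third down from F#4 is D4.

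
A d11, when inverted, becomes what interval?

First reduce the compound diminished eleventh to its simple form, a diminished fourth.
Interval numbers invert to sum to nine: 4 + 5 = 9, so a fourth inverts to a fifth.
And diminished becomes augmented under inversion, so we get an augmented fifth.

augmented fifth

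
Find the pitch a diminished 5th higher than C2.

Five letter names up from C: G.
A diminished fifth spans 6 semitones, so from C2 the target pitch is Gb2.

Gb2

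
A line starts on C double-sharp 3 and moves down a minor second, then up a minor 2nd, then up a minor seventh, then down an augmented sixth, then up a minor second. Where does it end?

E flat 3

A minor second down from C##3 is B##2.
Up a minor second from B##2: C##3 (1 semitone up).
A minor seventh up from C##3 is B#3.
B#3 down an augmented sixth → D3 (10 semitones).
A minor second up from D3 is Eb3.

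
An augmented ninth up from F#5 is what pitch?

G##6

Two letters up from F (plus an octave) reaches G.
An augmented ninth is 15 semitones; 15 semitones up from F#5 gives G##6.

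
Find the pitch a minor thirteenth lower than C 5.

E 3

Counting six letter names plus an octave down from C lands on E.
A minor thirteenth is 20 semitones; 20 semitones down from C5 gives E3.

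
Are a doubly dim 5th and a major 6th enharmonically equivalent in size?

A doubly diminished fifth spans 5 semitones; a major sixth spans 9 semitones. They differ by 4.

No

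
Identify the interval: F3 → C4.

P5

F to C spans five letter names (F-G-A-B-C): a fifth.
Counting semitones, F3→C4 is 7, which is the perfect fifth.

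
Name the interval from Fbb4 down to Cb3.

Descending from Fbb4 to Cb3 is the same interval as ascending Cb3 to Fbb4.
C to F spans four letter names (C-D-E-F), plus an octave, so the interval is some kind of eleventh.
A perfect eleventh would be 17 semitones; Cb3 to Fbb4 is 16, one semitone narrower, so the interval is diminished.
(Equivalently, a compound diminished fourth: a diminished fourth plus an octave.)

d11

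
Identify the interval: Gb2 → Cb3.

perfect fourth

G to C spans four letter names (G-A-B-C), so the interval is some kind of fourth.
The perfect fourth spans 5 semitones, and Gb2 to Cb3 is exactly 5 semitones — so this is a perfect fourth.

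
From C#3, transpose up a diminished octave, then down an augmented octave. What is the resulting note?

Cb3

Up a diminished octave from C#3: C4 (11 semitones up).
C4 down an augmented octave → Cb3 (13 semitones).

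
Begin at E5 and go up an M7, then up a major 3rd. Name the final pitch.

F##6

E5 up a major seventh → D#6 (11 semitones).
A major third up from D#6 is F##6.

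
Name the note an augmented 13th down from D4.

Six letters down from D (plus an octave) reaches F.
An augmented thirteenth is 22 semitones; 22 semitones down from D4 gives Fb2.

Fb2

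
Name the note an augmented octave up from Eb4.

The letter stays E (same as the start), shifted an octave up.
An augmented octave spans 13 semitones, so from Eb4 the target pitch is E5.

E5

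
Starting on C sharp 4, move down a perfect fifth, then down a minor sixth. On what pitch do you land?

A perfect fifth down from C#4 is F#3.
A minor sixth down from F#3 is A#2.

A sharp 2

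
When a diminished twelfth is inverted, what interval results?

First reduce the compound diminished twelfth to its simple form, a diminished fifth.
The rule of nine gives the new number: 9 − 5 = 4, so a fifth becomes a fourth.
The quality also flips — diminished becomes augmented — giving an augmented fourth.

augmented fourth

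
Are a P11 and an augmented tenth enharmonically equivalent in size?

Both span 17 semitones: a perfect eleventh and an augmented tenth are the same chromatic distance.

Yes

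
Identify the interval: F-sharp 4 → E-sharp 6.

F to E spans seven letter names (F-G-A-B-C-D-E), plus an octave: a fourteenth.
Counting semitones, F#4→E#6 is 23, which is the major fourteenth.
(Equivalently, a compound major seventh: a major seventh plus an octave.)

major 14th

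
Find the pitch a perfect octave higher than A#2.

An octave keeps the letter name A, an octave up from A.
Moving 12 semitones up from A#2 (the size of a perfect octave) reaches A#3.

A#3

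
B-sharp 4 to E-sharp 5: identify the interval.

P4

B to E spans four letter names (B-C-D-E), so the interval is some kind of fourth.
B#4 to E#5 is 5 semitones, matching the perfect fourth exactly, so the quality is perfect.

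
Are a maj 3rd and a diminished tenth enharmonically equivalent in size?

A major third spans 4 semitones; a diminished tenth spans 14 semitones. They differ by 10.

No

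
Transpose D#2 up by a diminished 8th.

For an octave the letter name doesn't change: still D, an octave up.
A diminished octave is 11 semitones; 11 semitones up from D#2 gives D3.

D3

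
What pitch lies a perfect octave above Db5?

Db6

The letter stays D (same as the start), shifted an octave up.
Moving 12 semitones up from Db5 (the size of a perfect octave) reaches Db6.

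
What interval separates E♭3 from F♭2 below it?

major seventh

Descending from Eb3 to Fb2 is the same interval as ascending Fb2 to Eb3.
F to E spans seven letter names (F-G-A-B-C-D-E): a seventh.
The major seventh spans 11 semitones, and Fb2 to Eb3 is exactly 11 semitones — so this is a major seventh.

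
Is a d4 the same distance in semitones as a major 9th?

No

4 semitones (diminished fourth) vs 14 semitones (major ninth): not equal.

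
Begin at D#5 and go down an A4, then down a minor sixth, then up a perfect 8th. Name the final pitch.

C#5

Down an augmented fourth from D#5: A4 (6 semitones down).
Down a minor sixth from A4: C#4 (8 semitones down).
A perfect octave up from C#4 is C#5.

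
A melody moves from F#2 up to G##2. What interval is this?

augmented 2nd

F to G spans two letter names (F-G) — that makes it a second of some quality.
A major second would be 2 semitones; F#2 to G##2 is 3, one semitone wider, so the interval is augmented.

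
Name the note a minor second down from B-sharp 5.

Counting two letter names down from B lands on A.
A minor second is 1 semitone; 1 semitone down from B#5 gives A##5.

A-double-sharp 5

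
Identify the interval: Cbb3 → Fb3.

C to F spans four letter names (C-D-E-F), so the interval is some kind of fourth.
Cbb3 to Fb3 spans 6 semitones — one semitone wider than the perfect fourth (5) — giving an augmented fourth.

A4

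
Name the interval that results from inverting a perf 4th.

Inverted interval numbers add to nine, so a fourth pairs with a fifth (4 + 5 = 9).
Quality inverts too: perfect stays perfect. That makes the inversion a perfect fifth.

perfect 5th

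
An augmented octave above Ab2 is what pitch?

A3

The letter stays A (same as the start), shifted an octave up.
Moving 13 semitones up from Ab2 (the size of an augmented octave) reaches A3.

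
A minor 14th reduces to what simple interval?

Take out an octave (7 from the number): 14 − 7 = 7.
Quality carries through unchanged, so the simple form is a minor seventh.

minor seventh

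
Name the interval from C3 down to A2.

m3

Descending from C3 to A2 is the same interval as ascending A2 to C3.
A to C spans three letter names (A-B-C) — that makes it a third of some quality.
At 3 semitones, A2→C3 falls one short of a major third: minor.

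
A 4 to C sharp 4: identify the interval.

minor sixth

Descending from A4 to C#4 is the same interval as ascending C#4 to A4.
C to A spans six letter names (C-D-E-F-G-A): a sixth.
At 8 semitones, C#4→A4 falls one short of a major sixth: minor.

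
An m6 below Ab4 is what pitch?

Six letter names down from A: C.
A minor sixth is 8 semitones; 8 semitones down from Ab4 gives C4.

C4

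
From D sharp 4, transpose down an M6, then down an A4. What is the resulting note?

C 3

Down a major sixth from D#4: F#3 (9 semitones down).
F#3 down an augmented fourth → C3 (6 semitones).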